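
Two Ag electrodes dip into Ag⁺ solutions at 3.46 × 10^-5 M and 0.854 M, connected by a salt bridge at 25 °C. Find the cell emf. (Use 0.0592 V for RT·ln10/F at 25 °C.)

Both half-cells are Ag⁺/Ag, so E°_cell = 0. The concentrated side is the cathode; the cell reaction moves Ag⁺ from high to low concentration with n = 1.
Q = [Ag⁺]_dilute/[Ag⁺]_conc = 3.46 × 10^-5/0.854 = 4.05 × 10^-5.
E = 0 − (0.0592/1) log Q = −(0.0592/1)(-4.392) = 0.2600 V.

0.26 V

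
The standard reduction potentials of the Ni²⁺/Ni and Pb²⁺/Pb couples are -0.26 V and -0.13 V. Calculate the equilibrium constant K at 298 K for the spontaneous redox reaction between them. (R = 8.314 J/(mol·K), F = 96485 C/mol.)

2.5 × 10^4

E°_cell = -0.13 − (-0.26) = 0.13 V, with n = 2 electrons transferred.
At equilibrium E = 0, so the Nernst equation gives ln K = nFE°/RT = (2)(96485)(0.13)/((8.314)(298)) = 10.13.
K = e^10.13 = 2.5 × 10^4.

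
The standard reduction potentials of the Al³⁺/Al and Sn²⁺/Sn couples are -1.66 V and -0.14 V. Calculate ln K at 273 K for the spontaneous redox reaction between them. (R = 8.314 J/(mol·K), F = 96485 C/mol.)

ln K = 387.7

E°_cell = -0.14 − (-1.66) = 1.52 V, with n = 6 electrons transferred.
At equilibrium E = 0, so the Nernst equation gives ln K = nFE°/RT = (6)(96485)(1.52)/((8.314)(273)) = 387.69.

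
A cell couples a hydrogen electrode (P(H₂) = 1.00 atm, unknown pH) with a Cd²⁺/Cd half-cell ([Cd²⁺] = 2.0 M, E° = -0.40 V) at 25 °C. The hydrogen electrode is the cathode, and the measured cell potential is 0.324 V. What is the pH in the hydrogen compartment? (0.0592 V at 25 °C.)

E°_cell = 0.40 V and n = 2.
log Q = n(E° − E)/0.0592 = 2×(0.40 − 0.324)/0.0592 = 2.568.
With Q = [Cd²⁺]·P(H₂) / [H⁺]^2, solving for [H⁺] gives log[H⁺] = -1.133, so pH = 1.13.

pH = 1.13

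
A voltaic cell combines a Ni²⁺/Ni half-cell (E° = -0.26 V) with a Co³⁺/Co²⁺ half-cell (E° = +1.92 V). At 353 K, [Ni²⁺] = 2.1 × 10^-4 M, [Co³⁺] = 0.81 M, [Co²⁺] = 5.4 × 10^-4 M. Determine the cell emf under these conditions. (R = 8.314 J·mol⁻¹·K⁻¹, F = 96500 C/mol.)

The Co³⁺/Co²⁺ couple has the higher reduction potential and acts as the cathode, so E°_cell = +1.92 − (-0.26) = 2.18 V.
Balancing electrons gives n = 2; the reaction quotient is Q = [Ni²⁺]·[Co²⁺]^2/[Co³⁺]^2 = 9.33 × 10^-11.
E = E° − (RT/nF) ln Q = 2.18 − (8.314×353)/(2×96500) × (-23.095) = 2.180 + 0.351 = 2.531 V.

2.53 V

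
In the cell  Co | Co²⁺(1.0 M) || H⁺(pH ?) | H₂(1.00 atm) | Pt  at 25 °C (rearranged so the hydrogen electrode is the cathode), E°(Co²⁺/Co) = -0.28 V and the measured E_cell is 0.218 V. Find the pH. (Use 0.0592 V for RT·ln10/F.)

E°_cell = 0.28 V and n = 2.
log Q = n(E° − E)/0.0592 = 2×(0.28 − 0.218)/0.0592 = 2.095.
With Q = [Co²⁺]·P(H₂) / [H⁺]^2, solving for [H⁺] gives log[H⁺] = -1.047, so pH = 1.05.

pH = 1.05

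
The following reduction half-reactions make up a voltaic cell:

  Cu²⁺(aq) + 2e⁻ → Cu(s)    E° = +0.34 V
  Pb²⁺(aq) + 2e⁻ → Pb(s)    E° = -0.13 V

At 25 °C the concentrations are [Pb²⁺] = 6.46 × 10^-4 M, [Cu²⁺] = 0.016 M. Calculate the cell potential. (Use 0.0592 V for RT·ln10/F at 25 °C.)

0.511 V

The Cu²⁺/Cu couple has the higher reduction potential and acts as the cathode, so E°_cell = +0.34 − (-0.13) = 0.47 V.
Balancing electrons gives n = 2; the reaction quotient is Q = [Pb²⁺]/[Cu²⁺] = 0.0404.
At 25 °C, E = E° − (0.0592/n) log Q = 0.47 − (0.0592/2)(-1.394) = 0.470 + 0.041 = 0.511 V.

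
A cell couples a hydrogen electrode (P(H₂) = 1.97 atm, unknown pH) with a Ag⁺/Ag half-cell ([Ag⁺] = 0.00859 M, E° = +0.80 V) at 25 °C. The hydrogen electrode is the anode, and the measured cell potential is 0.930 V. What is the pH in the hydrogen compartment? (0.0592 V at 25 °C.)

pH = 4.11

E°_cell = 0.80 V and n = 2.
log Q = n(E° − E)/0.0592 = 2×(0.80 − 0.930)/0.0592 = -4.392.
With Q = [H⁺]^2 / ([Ag⁺]^2·P(H₂)), solving for [H⁺] gives log[H⁺] = -4.115, so pH = 4.11.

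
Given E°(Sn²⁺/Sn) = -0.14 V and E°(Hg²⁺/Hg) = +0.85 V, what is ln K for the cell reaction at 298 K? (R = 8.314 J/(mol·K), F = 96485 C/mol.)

E°_cell = +0.85 − (-0.14) = 0.99 V, with n = 2 electrons transferred.
At equilibrium E = 0, so the Nernst equation gives ln K = nFE°/RT = (2)(96485)(0.99)/((8.314)(298)) = 77.11.

ln K = 77.1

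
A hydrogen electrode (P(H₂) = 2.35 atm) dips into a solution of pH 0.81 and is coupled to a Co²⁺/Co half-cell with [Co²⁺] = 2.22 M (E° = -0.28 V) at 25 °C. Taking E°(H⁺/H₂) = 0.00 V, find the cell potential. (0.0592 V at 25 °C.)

0.21 V

The hydrogen couple is the cathode, so E°_cell = 0.28 V; n = 2.
[H⁺] = 10^(−0.81) = 0.15 M, and Q = [Co²⁺]·P(H₂) / [H⁺]^2 = 217.
E = E° − (0.0592/2) log Q = 0.28 − (0.0592/2)(2.337) = 0.211 V.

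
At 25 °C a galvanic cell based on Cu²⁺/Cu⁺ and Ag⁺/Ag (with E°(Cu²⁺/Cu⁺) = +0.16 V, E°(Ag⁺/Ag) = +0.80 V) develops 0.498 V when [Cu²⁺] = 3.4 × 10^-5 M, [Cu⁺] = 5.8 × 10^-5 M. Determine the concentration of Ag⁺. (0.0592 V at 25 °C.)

0.0023 M

From the Nernst equation, log Q = n(E° − E)/0.0592 = 1(0.64 − 0.498)/0.0592 = 2.399, so Q = 250.
With Q = [Cu²⁺]/([Cu⁺]·[Ag⁺]) and the known concentrations, [Ag⁺] in the denominator gives [Ag⁺] = 0.0023 M.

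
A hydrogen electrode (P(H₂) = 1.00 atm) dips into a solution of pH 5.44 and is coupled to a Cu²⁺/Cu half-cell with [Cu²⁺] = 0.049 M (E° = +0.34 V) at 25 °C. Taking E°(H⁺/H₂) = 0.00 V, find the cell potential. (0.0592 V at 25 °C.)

0.62 V

The Cu²⁺/Cu couple is the cathode, so E°_cell = 0.34 V; n = 2.
[H⁺] = 10^(−5.44) = 3.6 × 10^-6 M, and Q = [H⁺]^2 / ([Cu²⁺]·P(H₂)) = 2.69 × 10^-10.
E = E° − (0.0592/2) log Q = 0.34 − (0.0592/2)(-9.570) = 0.623 V.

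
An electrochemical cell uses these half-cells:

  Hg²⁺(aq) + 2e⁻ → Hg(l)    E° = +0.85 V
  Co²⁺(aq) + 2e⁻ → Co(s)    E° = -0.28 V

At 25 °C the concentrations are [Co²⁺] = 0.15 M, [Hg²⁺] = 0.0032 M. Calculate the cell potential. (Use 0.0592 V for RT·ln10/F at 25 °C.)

1.08 V

The Hg²⁺/Hg couple has the higher reduction potential and acts as the cathode, so E°_cell = +0.85 − (-0.28) = 1.13 V.
Balancing electrons gives n = 2; the reaction quotient is Q = [Co²⁺]/[Hg²⁺] = 46.9.
At 25 °C, E = E° − (0.0592/n) log Q = 1.13 − (0.0592/2)(1.671) = 1.130 − 0.049 = 1.081 V.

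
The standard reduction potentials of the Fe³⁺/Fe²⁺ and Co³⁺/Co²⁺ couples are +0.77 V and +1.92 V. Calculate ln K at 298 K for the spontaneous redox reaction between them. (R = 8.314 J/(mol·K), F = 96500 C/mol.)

ln K = 44.8

E°_cell = +1.92 − (+0.77) = 1.15 V, with n = 1 electron transferred.
At equilibrium E = 0, so the Nernst equation gives ln K = nFE°/RT = (1)(96500)(1.15)/((8.314)(298)) = 44.79.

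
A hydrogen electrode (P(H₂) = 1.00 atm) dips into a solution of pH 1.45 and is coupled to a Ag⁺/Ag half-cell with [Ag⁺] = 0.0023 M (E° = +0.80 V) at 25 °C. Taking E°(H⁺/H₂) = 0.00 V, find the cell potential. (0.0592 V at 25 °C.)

0.73 V

The Ag⁺/Ag couple is the cathode, so E°_cell = 0.80 V; n = 2.
[H⁺] = 10^(−1.45) = 0.035 M, and Q = [H⁺]^2 / ([Ag⁺]^2·P(H₂)) = 238.
E = E° − (0.0592/2) log Q = 0.80 − (0.0592/2)(2.377) = 0.730 V.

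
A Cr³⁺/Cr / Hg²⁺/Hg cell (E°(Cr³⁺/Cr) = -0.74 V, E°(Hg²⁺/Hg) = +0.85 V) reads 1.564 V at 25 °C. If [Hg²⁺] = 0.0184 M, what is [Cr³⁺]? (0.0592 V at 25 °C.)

0.052 M

From the Nernst equation, log Q = n(E° − E)/0.0592 = 6(1.59 − 1.564)/0.0592 = 2.635, so Q = 432.
With Q = [Cr³⁺]^2/[Hg²⁺]^3 and the known concentrations, [Cr³⁺]^2 in the numerator gives [Cr³⁺] = 0.052 M.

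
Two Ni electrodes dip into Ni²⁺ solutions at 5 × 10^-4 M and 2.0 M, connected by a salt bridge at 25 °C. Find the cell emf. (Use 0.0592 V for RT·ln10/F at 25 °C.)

0.11 V

Both half-cells are Ni²⁺/Ni, so E°_cell = 0. The concentrated side is the cathode; the cell reaction moves Ni²⁺ from high to low concentration with n = 2.
Q = [Ni²⁺]_dilute/[Ni²⁺]_conc = 5 × 10^-4/2.0 = 2.5 × 10^-4.
E = 0 − (0.0592/2) log Q = −(0.0592/2)(-3.602) = 0.1066 V.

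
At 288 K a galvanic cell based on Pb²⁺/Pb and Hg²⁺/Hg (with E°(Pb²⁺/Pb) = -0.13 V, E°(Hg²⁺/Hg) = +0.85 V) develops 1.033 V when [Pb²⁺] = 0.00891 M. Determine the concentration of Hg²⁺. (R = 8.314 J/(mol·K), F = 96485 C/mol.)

0.64 M

From the Nernst equation, ln Q = nF(E° − E)/RT = 2×96485×(0.98 − 1.033)/(8.314×288) = -4.271, so Q = 0.0140.
With Q = [Pb²⁺]/[Hg²⁺] and the known concentrations, [Hg²⁺] in the denominator gives [Hg²⁺] = 0.64 M.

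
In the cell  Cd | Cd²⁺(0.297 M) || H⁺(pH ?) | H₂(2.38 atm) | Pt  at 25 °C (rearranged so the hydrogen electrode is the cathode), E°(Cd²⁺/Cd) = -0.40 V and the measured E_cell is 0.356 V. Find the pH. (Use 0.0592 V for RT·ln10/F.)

E°_cell = 0.40 V and n = 2.
log Q = n(E° − E)/0.0592 = 2×(0.40 − 0.356)/0.0592 = 1.486.
With Q = [Cd²⁺]·P(H₂) / [H⁺]^2, solving for [H⁺] gives log[H⁺] = -0.819, so pH = 0.82.

pH = 0.82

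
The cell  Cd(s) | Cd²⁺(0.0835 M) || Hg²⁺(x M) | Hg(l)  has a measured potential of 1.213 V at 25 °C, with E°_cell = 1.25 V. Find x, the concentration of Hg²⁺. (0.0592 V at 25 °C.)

From the Nernst equation, log Q = n(E° − E)/0.0592 = 2(1.25 − 1.213)/0.0592 = 1.250, so Q = 17.8.
With Q = [Cd²⁺]/[Hg²⁺] and the known concentrations, [Hg²⁺] in the denominator gives [Hg²⁺] = 0.0047 M.

0.0047 M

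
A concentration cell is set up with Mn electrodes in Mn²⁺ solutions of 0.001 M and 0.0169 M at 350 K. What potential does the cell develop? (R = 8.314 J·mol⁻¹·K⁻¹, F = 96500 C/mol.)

Both half-cells are Mn²⁺/Mn, so E°_cell = 0. The concentrated side is the cathode; the cell reaction moves Mn²⁺ from high to low concentration with n = 2.
Q = [Mn²⁺]_dilute/[Mn²⁺]_conc = 0.001/0.0169 = 0.0592.
E = 0 − (RT/nF) ln Q = −((8.314×350)/(2×96500))(-2.827) = 0.0426 V.

0.043 V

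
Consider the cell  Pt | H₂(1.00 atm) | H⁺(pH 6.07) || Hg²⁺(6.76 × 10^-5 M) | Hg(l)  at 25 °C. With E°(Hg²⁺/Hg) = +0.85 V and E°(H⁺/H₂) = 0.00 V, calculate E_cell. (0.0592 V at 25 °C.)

1.09 V

The Hg²⁺/Hg couple is the cathode, so E°_cell = 0.85 V; n = 2.
[H⁺] = 10^(−6.07) = 8.5 × 10^-7 M, and Q = [H⁺]^2 / ([Hg²⁺]·P(H₂)) = 1.07 × 10^-8.
E = E° − (0.0592/2) log Q = 0.85 − (0.0592/2)(-7.970) = 1.086 V.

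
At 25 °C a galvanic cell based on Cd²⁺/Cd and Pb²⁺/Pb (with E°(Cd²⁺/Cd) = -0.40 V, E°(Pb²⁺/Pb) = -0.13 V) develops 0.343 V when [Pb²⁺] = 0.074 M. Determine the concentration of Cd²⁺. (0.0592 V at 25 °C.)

2.5 × 10^-4 M

From the Nernst equation, log Q = n(E° − E)/0.0592 = 2(0.27 − 0.343)/0.0592 = -2.466, so Q = 0.00342.
With Q = [Cd²⁺]/[Pb²⁺] and the known concentrations, [Cd²⁺] in the numerator gives [Cd²⁺] = 2.5 × 10^-4 M.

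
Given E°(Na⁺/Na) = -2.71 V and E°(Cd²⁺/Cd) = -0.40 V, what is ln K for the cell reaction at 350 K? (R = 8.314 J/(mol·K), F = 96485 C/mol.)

E°_cell = -0.40 − (-2.71) = 2.31 V, with n = 2 electrons transferred.
At equilibrium E = 0, so the Nernst equation gives ln K = nFE°/RT = (2)(96485)(2.31)/((8.314)(350)) = 153.19.

ln K = 153.2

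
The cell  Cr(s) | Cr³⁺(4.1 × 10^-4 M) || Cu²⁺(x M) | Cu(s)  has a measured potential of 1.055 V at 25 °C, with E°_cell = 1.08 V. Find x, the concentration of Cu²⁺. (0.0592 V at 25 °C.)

7.9 × 10^-4 M

From the Nernst equation, log Q = n(E° − E)/0.0592 = 6(1.08 − 1.055)/0.0592 = 2.534, so Q = 342.
With Q = [Cr³⁺]^2/[Cu²⁺]^3 and the known concentrations, [Cu²⁺]^3 in the denominator gives [Cu²⁺] = 7.9 × 10^-4 M.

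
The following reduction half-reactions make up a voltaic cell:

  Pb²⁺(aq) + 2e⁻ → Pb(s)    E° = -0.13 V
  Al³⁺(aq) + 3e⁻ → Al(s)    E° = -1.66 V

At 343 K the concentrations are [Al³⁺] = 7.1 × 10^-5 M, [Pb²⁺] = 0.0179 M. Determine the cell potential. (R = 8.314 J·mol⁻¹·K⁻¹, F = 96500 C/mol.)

1.56 V

The Pb²⁺/Pb couple has the higher reduction potential and acts as the cathode, so E°_cell = -0.13 − (-1.66) = 1.53 V.
Balancing electrons gives n = 6; the reaction quotient is Q = [Al³⁺]^2/[Pb²⁺]^3 = 8.79 × 10^-4.
E = E° − (RT/nF) ln Q = 1.53 − (8.314×343)/(6×96500) × (-7.037) = 1.530 + 0.035 = 1.565 V.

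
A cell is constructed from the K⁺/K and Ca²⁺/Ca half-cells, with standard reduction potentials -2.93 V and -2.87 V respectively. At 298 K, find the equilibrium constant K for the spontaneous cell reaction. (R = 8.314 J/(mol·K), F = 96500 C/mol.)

E°_cell = -2.87 − (-2.93) = 0.06 V, with n = 2 electrons transferred.
At equilibrium E = 0, so the Nernst equation gives ln K = nFE°/RT = (2)(96500)(0.06)/((8.314)(298)) = 4.67.
K = e^4.67 = 110.

110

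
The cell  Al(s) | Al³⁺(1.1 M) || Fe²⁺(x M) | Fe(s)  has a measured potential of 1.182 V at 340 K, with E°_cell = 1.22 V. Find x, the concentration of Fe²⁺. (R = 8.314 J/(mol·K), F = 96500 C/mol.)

0.08 M

From the Nernst equation, ln Q = nF(E° − E)/RT = 6×96500×(1.22 − 1.182)/(8.314×340) = 7.783, so Q = 2400.
With Q = [Al³⁺]^2/[Fe²⁺]^3 and the known concentrations, [Fe²⁺]^3 in the denominator gives [Fe²⁺] = 0.08 M.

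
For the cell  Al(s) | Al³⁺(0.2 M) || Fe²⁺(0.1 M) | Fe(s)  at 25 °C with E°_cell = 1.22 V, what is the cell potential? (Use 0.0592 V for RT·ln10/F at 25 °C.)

1.20 V

Balancing electrons gives n = 6; the reaction quotient is Q = [Al³⁺]^2/[Fe²⁺]^3 = 40.0.
At 25 °C, E = E° − (0.0592/n) log Q = 1.22 − (0.0592/6)(1.602) = 1.220 − 0.016 = 1.204 V.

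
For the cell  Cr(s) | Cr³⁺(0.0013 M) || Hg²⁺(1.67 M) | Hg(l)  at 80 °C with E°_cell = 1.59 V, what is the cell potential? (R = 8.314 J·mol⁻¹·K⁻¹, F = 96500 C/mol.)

1.67 V

Balancing electrons gives n = 6; the reaction quotient is Q = [Cr³⁺]^2/[Hg²⁺]^3 = 3.63 × 10^-7.
E = E° − (RT/nF) ln Q = 1.59 − (8.314×353)/(6×96500) × (-14.829) = 1.590 + 0.075 = 1.665 V.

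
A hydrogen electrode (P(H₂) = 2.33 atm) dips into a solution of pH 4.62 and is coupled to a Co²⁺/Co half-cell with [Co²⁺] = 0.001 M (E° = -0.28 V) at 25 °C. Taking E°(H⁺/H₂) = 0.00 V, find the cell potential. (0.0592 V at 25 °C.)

0.084 V

The hydrogen couple is the cathode, so E°_cell = 0.28 V; n = 2.
[H⁺] = 10^(−4.62) = 2.4 × 10^-5 M, and Q = [Co²⁺]·P(H₂) / [H⁺]^2 = 4.05 × 10^6.
E = E° − (0.0592/2) log Q = 0.28 − (0.0592/2)(6.607) = 0.084 V.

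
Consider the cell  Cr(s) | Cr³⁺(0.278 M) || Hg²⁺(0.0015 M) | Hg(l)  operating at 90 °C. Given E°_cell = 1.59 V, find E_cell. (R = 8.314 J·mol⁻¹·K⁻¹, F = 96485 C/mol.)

Balancing electrons gives n = 6; the reaction quotient is Q = [Cr³⁺]^2/[Hg²⁺]^3 = 2.29 × 10^7.
E = E° − (RT/nF) ln Q = 1.59 − (8.314×363)/(6×96485) × (16.947) = 1.590 − 0.088 = 1.502 V.

1.50 V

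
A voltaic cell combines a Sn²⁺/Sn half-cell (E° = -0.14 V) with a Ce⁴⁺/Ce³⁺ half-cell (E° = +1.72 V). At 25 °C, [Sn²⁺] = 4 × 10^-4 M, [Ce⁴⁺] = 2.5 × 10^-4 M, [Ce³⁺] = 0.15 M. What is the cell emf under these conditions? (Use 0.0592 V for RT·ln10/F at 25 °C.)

1.80 V

The Ce⁴⁺/Ce³⁺ couple has the higher reduction potential and acts as the cathode, so E°_cell = +1.72 − (-0.14) = 1.86 V.
Balancing electrons gives n = 2; the reaction quotient is Q = [Sn²⁺]·[Ce³⁺]^2/[Ce⁴⁺]^2 = 144.
At 25 °C, E = E° − (0.0592/n) log Q = 1.86 − (0.0592/2)(2.158) = 1.860 − 0.064 = 1.796 V.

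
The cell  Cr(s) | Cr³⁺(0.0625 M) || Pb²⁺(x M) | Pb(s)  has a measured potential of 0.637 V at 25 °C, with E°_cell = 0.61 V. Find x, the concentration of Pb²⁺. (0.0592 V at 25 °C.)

From the Nernst equation, log Q = n(E° − E)/0.0592 = 6(0.61 − 0.637)/0.0592 = -2.736, so Q = 0.00183.
With Q = [Cr³⁺]^2/[Pb²⁺]^3 and the known concentrations, [Pb²⁺]^3 in the denominator gives [Pb²⁺] = 1.3 M.

1.3 M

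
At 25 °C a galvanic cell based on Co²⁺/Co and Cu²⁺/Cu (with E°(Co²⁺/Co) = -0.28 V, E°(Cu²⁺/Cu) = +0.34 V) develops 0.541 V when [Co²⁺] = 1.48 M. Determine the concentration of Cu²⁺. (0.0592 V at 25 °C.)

From the Nernst equation, log Q = n(E° − E)/0.0592 = 2(0.62 − 0.541)/0.0592 = 2.669, so Q = 467.
With Q = [Co²⁺]/[Cu²⁺] and the known concentrations, [Cu²⁺] in the denominator gives [Cu²⁺] = 0.0032 M.

0.0032 M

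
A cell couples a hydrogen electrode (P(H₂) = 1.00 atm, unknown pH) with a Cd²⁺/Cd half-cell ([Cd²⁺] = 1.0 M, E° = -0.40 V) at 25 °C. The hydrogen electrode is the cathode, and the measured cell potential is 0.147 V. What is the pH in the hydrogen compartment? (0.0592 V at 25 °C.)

pH = 4.27

E°_cell = 0.40 V and n = 2.
log Q = n(E° − E)/0.0592 = 2×(0.40 − 0.147)/0.0592 = 8.547.
With Q = [Cd²⁺]·P(H₂) / [H⁺]^2, solving for [H⁺] gives log[H⁺] = -4.274, so pH = 4.27.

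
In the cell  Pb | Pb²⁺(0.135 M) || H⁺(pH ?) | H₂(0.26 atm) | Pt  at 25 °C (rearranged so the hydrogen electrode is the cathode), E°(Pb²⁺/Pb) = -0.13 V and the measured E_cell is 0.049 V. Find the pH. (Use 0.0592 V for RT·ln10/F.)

E°_cell = 0.13 V and n = 2.
log Q = n(E° − E)/0.0592 = 2×(0.13 − 0.049)/0.0592 = 2.736.
With Q = [Pb²⁺]·P(H₂) / [H⁺]^2, solving for [H⁺] gives log[H⁺] = -2.096, so pH = 2.10.

pH = 2.10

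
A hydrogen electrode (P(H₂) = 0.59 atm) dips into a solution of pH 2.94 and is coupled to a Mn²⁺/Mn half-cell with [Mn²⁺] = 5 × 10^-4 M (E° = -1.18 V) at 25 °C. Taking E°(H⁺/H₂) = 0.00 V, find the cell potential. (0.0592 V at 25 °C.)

1.11 V

The hydrogen couple is the cathode, so E°_cell = 1.18 V; n = 2.
[H⁺] = 10^(−2.94) = 0.0011 M, and Q = [Mn²⁺]·P(H₂) / [H⁺]^2 = 224.
E = E° − (0.0592/2) log Q = 1.18 − (0.0592/2)(2.350) = 1.110 V.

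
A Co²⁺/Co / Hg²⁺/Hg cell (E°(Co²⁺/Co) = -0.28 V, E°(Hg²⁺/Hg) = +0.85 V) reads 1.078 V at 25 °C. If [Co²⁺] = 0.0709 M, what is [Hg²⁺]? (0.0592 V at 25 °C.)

0.0012 M

From the Nernst equation, log Q = n(E° − E)/0.0592 = 2(1.13 − 1.078)/0.0592 = 1.757, so Q = 57.1.
With Q = [Co²⁺]/[Hg²⁺] and the known concentrations, [Hg²⁺] in the denominator gives [Hg²⁺] = 0.0012 M.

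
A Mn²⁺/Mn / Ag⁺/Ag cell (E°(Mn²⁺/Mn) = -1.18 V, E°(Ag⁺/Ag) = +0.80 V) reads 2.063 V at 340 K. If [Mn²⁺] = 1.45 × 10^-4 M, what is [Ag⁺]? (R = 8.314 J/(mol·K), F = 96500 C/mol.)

0.2 M

From the Nernst equation, ln Q = nF(E° − E)/RT = 2×96500×(1.98 − 2.063)/(8.314×340) = -5.667, so Q = 0.00346.
With Q = [Mn²⁺]/[Ag⁺]^2 and the known concentrations, [Ag⁺]^2 in the denominator gives [Ag⁺] = 0.2 M.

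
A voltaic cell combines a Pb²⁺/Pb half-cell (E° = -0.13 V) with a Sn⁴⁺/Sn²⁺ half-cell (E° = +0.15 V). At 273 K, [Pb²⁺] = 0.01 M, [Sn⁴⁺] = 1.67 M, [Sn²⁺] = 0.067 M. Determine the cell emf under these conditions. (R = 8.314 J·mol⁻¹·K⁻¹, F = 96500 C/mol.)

0.372 V

The Sn⁴⁺/Sn²⁺ couple has the higher reduction potential and acts as the cathode, so E°_cell = +0.15 − (-0.13) = 0.28 V.
Balancing electrons gives n = 2; the reaction quotient is Q = [Pb²⁺]·[Sn²⁺]/[Sn⁴⁺] = 4.01 × 10^-4.
E = E° − (RT/nF) ln Q = 0.28 − (8.314×273)/(2×96500) × (-7.821) = 0.280 + 0.092 = 0.372 V.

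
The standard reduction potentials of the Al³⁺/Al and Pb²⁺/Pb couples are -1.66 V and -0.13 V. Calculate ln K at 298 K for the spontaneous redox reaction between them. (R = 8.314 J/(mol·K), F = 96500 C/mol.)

ln K = 357.6

E°_cell = -0.13 − (-1.66) = 1.53 V, with n = 6 electrons transferred.
At equilibrium E = 0, so the Nernst equation gives ln K = nFE°/RT = (6)(96500)(1.53)/((8.314)(298)) = 357.56.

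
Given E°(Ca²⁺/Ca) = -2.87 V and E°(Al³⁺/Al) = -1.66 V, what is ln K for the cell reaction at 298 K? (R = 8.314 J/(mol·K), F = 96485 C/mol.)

ln K = 282.7

E°_cell = -1.66 − (-2.87) = 1.21 V, with n = 6 electrons transferred.
At equilibrium E = 0, so the Nernst equation gives ln K = nFE°/RT = (6)(96485)(1.21)/((8.314)(298)) = 282.73.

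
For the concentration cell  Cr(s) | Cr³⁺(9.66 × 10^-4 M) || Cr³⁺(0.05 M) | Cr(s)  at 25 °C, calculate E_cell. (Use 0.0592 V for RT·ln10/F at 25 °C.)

Both half-cells are Cr³⁺/Cr, so E°_cell = 0. The concentrated side is the cathode; the cell reaction moves Cr³⁺ from high to low concentration with n = 3.
Q = [Cr³⁺]_dilute/[Cr³⁺]_conc = 9.66 × 10^-4/0.05 = 0.0193.
E = 0 − (0.0592/3) log Q = −(0.0592/3)(-1.714) = 0.0338 V.

0.034 V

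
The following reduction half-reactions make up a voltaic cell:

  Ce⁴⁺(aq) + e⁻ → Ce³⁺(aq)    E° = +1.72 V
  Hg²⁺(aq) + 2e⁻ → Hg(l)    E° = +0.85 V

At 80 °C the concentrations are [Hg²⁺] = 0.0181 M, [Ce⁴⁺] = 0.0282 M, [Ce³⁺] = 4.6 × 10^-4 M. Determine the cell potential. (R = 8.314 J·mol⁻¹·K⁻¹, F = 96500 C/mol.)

The Ce⁴⁺/Ce³⁺ couple has the higher reduction potential and acts as the cathode, so E°_cell = +1.72 − (+0.85) = 0.87 V.
Balancing electrons gives n = 2; the reaction quotient is Q = [Hg²⁺]·[Ce³⁺]^2/[Ce⁴⁺]^2 = 4.82 × 10^-6.
E = E° − (RT/nF) ln Q = 0.87 − (8.314×353)/(2×96500) × (-12.244) = 0.870 + 0.186 = 1.056 V.

1.06 V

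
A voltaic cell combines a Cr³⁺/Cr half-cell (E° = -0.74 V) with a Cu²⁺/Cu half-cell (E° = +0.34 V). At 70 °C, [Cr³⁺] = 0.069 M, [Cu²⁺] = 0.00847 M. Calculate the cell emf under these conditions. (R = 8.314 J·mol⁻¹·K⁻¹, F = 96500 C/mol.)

1.04 V

The Cu²⁺/Cu couple has the higher reduction potential and acts as the cathode, so E°_cell = +0.34 − (-0.74) = 1.08 V.
Balancing electrons gives n = 6; the reaction quotient is Q = [Cr³⁺]^2/[Cu²⁺]^3 = 7840.
E = E° − (RT/nF) ln Q = 1.08 − (8.314×343)/(6×96500) × (8.966) = 1.080 − 0.044 = 1.036 V.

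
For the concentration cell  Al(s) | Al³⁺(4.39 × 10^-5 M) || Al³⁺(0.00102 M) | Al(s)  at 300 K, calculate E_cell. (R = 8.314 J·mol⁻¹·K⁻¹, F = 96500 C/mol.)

Both half-cells are Al³⁺/Al, so E°_cell = 0. The concentrated side is the cathode; the cell reaction moves Al³⁺ from high to low concentration with n = 3.
Q = [Al³⁺]_dilute/[Al³⁺]_conc = 4.39 × 10^-5/0.00102 = 0.0430.
E = 0 − (RT/nF) ln Q = −((8.314×300)/(3×96500))(-3.146) = 0.0271 V.

0.027 V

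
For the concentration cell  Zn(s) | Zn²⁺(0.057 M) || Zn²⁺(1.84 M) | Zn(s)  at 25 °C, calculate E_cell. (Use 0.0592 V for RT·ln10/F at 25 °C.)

Both half-cells are Zn²⁺/Zn, so E°_cell = 0. The concentrated side is the cathode; the cell reaction moves Zn²⁺ from high to low concentration with n = 2.
Q = [Zn²⁺]_dilute/[Zn²⁺]_conc = 0.057/1.84 = 0.0310.
E = 0 − (0.0592/2) log Q = −(0.0592/2)(-1.509) = 0.0447 V.

0.045 V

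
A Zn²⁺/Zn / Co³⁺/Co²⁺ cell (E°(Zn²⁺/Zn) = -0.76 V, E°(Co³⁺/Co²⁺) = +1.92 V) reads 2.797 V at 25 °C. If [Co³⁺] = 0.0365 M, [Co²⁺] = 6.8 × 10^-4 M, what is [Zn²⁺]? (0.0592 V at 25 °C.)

From the Nernst equation, log Q = n(E° − E)/0.0592 = 2(2.68 − 2.797)/0.0592 = -3.953, so Q = 1.12 × 10^-4.
With Q = [Zn²⁺]·[Co²⁺]^2/[Co³⁺]^2 and the known concentrations, [Zn²⁺] in the numerator gives [Zn²⁺] = 0.32 M.

0.32 M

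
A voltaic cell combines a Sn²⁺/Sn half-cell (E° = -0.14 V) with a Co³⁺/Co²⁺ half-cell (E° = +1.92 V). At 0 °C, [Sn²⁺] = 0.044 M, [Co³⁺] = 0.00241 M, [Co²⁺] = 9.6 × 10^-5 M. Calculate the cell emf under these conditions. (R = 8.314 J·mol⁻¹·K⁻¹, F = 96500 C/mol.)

The Co³⁺/Co²⁺ couple has the higher reduction potential and acts as the cathode, so E°_cell = +1.92 − (-0.14) = 2.06 V.
Balancing electrons gives n = 2; the reaction quotient is Q = [Sn²⁺]·[Co²⁺]^2/[Co³⁺]^2 = 6.98 × 10^-5.
E = E° − (RT/nF) ln Q = 2.06 − (8.314×273)/(2×96500) × (-9.570) = 2.060 + 0.113 = 2.173 V.

2.17 V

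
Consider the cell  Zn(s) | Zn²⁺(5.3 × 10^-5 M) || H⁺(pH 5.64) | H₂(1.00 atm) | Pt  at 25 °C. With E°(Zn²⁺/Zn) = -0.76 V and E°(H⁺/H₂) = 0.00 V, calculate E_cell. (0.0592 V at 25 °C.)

The hydrogen couple is the cathode, so E°_cell = 0.76 V; n = 2.
[H⁺] = 10^(−5.64) = 2.3 × 10^-6 M, and Q = [Zn²⁺]·P(H₂) / [H⁺]^2 = 1.01 × 10^7.
E = E° − (0.0592/2) log Q = 0.76 − (0.0592/2)(7.004) = 0.553 V.

0.55 V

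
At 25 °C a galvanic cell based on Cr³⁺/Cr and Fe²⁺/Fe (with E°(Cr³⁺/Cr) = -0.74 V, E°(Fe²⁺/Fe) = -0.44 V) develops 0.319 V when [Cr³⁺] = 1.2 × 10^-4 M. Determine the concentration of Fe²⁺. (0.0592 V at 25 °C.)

0.011 M

From the Nernst equation, log Q = n(E° − E)/0.0592 = 6(0.30 − 0.319)/0.0592 = -1.926, so Q = 0.0119.
With Q = [Cr³⁺]^2/[Fe²⁺]^3 and the known concentrations, [Fe²⁺]^3 in the denominator gives [Fe²⁺] = 0.011 M.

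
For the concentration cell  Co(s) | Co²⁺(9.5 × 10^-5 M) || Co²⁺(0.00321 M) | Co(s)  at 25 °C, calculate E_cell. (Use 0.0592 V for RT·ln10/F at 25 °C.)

0.045 V

Both half-cells are Co²⁺/Co, so E°_cell = 0. The concentrated side is the cathode; the cell reaction moves Co²⁺ from high to low concentration with n = 2.
Q = [Co²⁺]_dilute/[Co²⁺]_conc = 9.5 × 10^-5/0.00321 = 0.0296.
E = 0 − (0.0592/2) log Q = −(0.0592/2)(-1.529) = 0.0453 V.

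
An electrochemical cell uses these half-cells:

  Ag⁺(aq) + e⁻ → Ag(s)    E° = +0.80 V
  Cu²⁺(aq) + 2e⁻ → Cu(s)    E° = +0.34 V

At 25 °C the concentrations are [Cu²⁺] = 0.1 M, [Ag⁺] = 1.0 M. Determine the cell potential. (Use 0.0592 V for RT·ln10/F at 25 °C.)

The Ag⁺/Ag couple has the higher reduction potential and acts as the cathode, so E°_cell = +0.80 − (+0.34) = 0.46 V.
Balancing electrons gives n = 2; the reaction quotient is Q = [Cu²⁺]/[Ag⁺]^2 = 0.100.
At 25 °C, E = E° − (0.0592/n) log Q = 0.46 − (0.0592/2)(-1.000) = 0.460 + 0.030 = 0.490 V.

0.490 V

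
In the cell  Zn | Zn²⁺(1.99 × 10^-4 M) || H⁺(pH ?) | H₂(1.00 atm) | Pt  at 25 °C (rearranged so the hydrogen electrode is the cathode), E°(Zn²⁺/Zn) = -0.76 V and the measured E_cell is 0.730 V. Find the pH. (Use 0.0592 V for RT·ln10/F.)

pH = 2.36

E°_cell = 0.76 V and n = 2.
log Q = n(E° − E)/0.0592 = 2×(0.76 − 0.730)/0.0592 = 1.014.
With Q = [Zn²⁺]·P(H₂) / [H⁺]^2, solving for [H⁺] gives log[H⁺] = -2.357, so pH = 2.36.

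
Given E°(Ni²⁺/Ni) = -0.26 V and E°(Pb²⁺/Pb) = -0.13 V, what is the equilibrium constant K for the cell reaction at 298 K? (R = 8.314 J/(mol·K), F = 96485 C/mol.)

E°_cell = -0.13 − (-0.26) = 0.13 V, with n = 2 electrons transferred.
At equilibrium E = 0, so the Nernst equation gives ln K = nFE°/RT = (2)(96485)(0.13)/((8.314)(298)) = 10.13.
K = e^10.13 = 2.5 × 10^4.

2.5 × 10^4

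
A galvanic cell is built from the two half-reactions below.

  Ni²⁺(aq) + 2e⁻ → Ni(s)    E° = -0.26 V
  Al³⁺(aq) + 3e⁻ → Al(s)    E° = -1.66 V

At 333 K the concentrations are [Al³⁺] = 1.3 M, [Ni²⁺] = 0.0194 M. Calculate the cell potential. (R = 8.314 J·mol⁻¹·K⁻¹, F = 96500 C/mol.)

1.34 V

The Ni²⁺/Ni couple has the higher reduction potential and acts as the cathode, so E°_cell = -0.26 − (-1.66) = 1.40 V.
Balancing electrons gives n = 6; the reaction quotient is Q = [Al³⁺]^2/[Ni²⁺]^3 = 2.31 × 10^5.
E = E° − (RT/nF) ln Q = 1.40 − (8.314×333)/(6×96500) × (12.352) = 1.400 − 0.059 = 1.341 V.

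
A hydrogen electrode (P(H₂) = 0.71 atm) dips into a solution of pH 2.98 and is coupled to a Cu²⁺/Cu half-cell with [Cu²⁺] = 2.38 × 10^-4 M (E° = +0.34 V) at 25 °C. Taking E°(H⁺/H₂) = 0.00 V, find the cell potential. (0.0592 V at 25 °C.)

The Cu²⁺/Cu couple is the cathode, so E°_cell = 0.34 V; n = 2.
[H⁺] = 10^(−2.98) = 0.0010 M, and Q = [H⁺]^2 / ([Cu²⁺]·P(H₂)) = 0.00649.
E = E° − (0.0592/2) log Q = 0.34 − (0.0592/2)(-2.188) = 0.405 V.

0.40 V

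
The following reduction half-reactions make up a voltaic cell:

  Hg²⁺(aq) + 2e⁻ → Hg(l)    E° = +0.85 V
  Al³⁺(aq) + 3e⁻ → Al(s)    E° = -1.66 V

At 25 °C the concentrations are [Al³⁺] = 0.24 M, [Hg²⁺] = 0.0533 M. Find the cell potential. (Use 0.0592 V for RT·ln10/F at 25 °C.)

The Hg²⁺/Hg couple has the higher reduction potential and acts as the cathode, so E°_cell = +0.85 − (-1.66) = 2.51 V.
Balancing electrons gives n = 6; the reaction quotient is Q = [Al³⁺]^2/[Hg²⁺]^3 = 380.
At 25 °C, E = E° − (0.0592/n) log Q = 2.51 − (0.0592/6)(2.580) = 2.510 − 0.025 = 2.485 V.

2.48 V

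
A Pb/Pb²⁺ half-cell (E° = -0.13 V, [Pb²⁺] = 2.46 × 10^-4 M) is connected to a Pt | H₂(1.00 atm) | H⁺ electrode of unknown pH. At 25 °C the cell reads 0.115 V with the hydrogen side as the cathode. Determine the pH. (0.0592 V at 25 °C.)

E°_cell = 0.13 V and n = 2.
log Q = n(E° − E)/0.0592 = 2×(0.13 − 0.115)/0.0592 = 0.507.
With Q = [Pb²⁺]·P(H₂) / [H⁺]^2, solving for [H⁺] gives log[H⁺] = -2.058, so pH = 2.06.

pH = 2.06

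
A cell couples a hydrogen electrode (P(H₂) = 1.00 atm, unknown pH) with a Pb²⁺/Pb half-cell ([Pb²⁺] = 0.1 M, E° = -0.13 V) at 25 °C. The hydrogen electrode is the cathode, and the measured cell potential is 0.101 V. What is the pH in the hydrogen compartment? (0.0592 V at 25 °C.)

pH = 0.99

E°_cell = 0.13 V and n = 2.
log Q = n(E° − E)/0.0592 = 2×(0.13 − 0.101)/0.0592 = 0.980.
With Q = [Pb²⁺]·P(H₂) / [H⁺]^2, solving for [H⁺] gives log[H⁺] = -0.990, so pH = 0.99.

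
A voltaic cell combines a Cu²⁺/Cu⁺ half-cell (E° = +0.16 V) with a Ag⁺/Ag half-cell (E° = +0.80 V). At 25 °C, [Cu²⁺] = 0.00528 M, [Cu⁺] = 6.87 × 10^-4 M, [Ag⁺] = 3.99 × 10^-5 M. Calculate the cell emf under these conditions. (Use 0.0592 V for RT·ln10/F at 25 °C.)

0.327 V

The Ag⁺/Ag couple has the higher reduction potential and acts as the cathode, so E°_cell = +0.80 − (+0.16) = 0.64 V.
Balancing electrons gives n = 1; the reaction quotient is Q = [Cu²⁺]/([Cu⁺]·[Ag⁺]) = 1.93 × 10^5.
At 25 °C, E = E° − (0.0592/n) log Q = 0.64 − (0.0592/1)(5.285) = 0.640 − 0.313 = 0.327 V.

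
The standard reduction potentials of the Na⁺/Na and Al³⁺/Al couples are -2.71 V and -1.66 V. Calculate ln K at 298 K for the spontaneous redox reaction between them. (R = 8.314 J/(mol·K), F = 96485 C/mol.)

ln K = 122.7

E°_cell = -1.66 − (-2.71) = 1.05 V, with n = 3 electrons transferred.
At equilibrium E = 0, so the Nernst equation gives ln K = nFE°/RT = (3)(96485)(1.05)/((8.314)(298)) = 122.67.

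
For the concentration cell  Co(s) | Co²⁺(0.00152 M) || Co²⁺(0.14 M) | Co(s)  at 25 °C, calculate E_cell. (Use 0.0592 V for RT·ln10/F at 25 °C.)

Both half-cells are Co²⁺/Co, so E°_cell = 0. The concentrated side is the cathode; the cell reaction moves Co²⁺ from high to low concentration with n = 2.
Q = [Co²⁺]_dilute/[Co²⁺]_conc = 0.00152/0.14 = 0.0109.
E = 0 − (0.0592/2) log Q = −(0.0592/2)(-1.964) = 0.0581 V.

0.058 V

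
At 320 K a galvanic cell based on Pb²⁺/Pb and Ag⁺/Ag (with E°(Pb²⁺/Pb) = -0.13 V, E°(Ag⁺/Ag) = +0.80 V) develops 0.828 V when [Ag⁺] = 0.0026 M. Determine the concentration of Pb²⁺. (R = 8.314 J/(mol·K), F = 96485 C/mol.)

0.011 M

From the Nernst equation, ln Q = nF(E° − E)/RT = 2×96485×(0.93 − 0.828)/(8.314×320) = 7.398, so Q = 1630.
With Q = [Pb²⁺]/[Ag⁺]^2 and the known concentrations, [Pb²⁺] in the numerator gives [Pb²⁺] = 0.011 M.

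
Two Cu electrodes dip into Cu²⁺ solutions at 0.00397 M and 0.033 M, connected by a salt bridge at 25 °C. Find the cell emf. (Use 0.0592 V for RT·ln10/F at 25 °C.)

0.027 V

Both half-cells are Cu²⁺/Cu, so E°_cell = 0. The concentrated side is the cathode; the cell reaction moves Cu²⁺ from high to low concentration with n = 2.
Q = [Cu²⁺]_dilute/[Cu²⁺]_conc = 0.00397/0.033 = 0.120.
E = 0 − (0.0592/2) log Q = −(0.0592/2)(-0.920) = 0.0272 V.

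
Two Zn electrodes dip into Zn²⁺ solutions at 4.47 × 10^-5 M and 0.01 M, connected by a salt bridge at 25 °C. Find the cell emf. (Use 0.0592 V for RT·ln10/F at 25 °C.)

Both half-cells are Zn²⁺/Zn, so E°_cell = 0. The concentrated side is the cathode; the cell reaction moves Zn²⁺ from high to low concentration with n = 2.
Q = [Zn²⁺]_dilute/[Zn²⁺]_conc = 4.47 × 10^-5/0.01 = 0.00447.
E = 0 − (0.0592/2) log Q = −(0.0592/2)(-2.350) = 0.0696 V.

0.070 V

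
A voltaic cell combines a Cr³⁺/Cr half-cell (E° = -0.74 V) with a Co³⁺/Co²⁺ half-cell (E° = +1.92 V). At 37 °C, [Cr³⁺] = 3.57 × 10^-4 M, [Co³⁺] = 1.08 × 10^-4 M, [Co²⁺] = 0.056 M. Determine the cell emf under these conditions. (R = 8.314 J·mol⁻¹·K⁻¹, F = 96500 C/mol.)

The Co³⁺/Co²⁺ couple has the higher reduction potential and acts as the cathode, so E°_cell = +1.92 − (-0.74) = 2.66 V.
Balancing electrons gives n = 3; the reaction quotient is Q = [Cr³⁺]·[Co²⁺]^3/[Co³⁺]^3 = 4.98 × 10^4.
E = E° − (RT/nF) ln Q = 2.66 − (8.314×310)/(3×96500) × (10.815) = 2.660 − 0.096 = 2.564 V.

2.56 V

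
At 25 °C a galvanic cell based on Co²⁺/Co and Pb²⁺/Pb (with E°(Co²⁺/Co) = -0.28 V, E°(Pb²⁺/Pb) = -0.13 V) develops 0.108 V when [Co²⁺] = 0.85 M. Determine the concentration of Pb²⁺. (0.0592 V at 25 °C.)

From the Nernst equation, log Q = n(E° − E)/0.0592 = 2(0.15 − 0.108)/0.0592 = 1.419, so Q = 26.2.
With Q = [Co²⁺]/[Pb²⁺] and the known concentrations, [Pb²⁺] in the denominator gives [Pb²⁺] = 0.032 M.

0.032 M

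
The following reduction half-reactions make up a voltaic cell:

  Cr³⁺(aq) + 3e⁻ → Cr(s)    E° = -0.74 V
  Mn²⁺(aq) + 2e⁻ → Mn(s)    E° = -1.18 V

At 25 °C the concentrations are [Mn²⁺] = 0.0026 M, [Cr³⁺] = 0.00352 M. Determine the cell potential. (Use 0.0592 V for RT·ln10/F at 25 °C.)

0.468 V

The Cr³⁺/Cr couple has the higher reduction potential and acts as the cathode, so E°_cell = -0.74 − (-1.18) = 0.44 V.
Balancing electrons gives n = 6; the reaction quotient is Q = [Mn²⁺]^3/[Cr³⁺]^2 = 0.00142.
At 25 °C, E = E° − (0.0592/n) log Q = 0.44 − (0.0592/6)(-2.848) = 0.440 + 0.028 = 0.468 V.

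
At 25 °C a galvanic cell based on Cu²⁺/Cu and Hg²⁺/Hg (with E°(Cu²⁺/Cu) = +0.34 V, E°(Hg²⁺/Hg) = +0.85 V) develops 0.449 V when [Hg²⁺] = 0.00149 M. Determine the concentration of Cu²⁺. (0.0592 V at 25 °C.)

From the Nernst equation, log Q = n(E° − E)/0.0592 = 2(0.51 − 0.449)/0.0592 = 2.061, so Q = 115.
With Q = [Cu²⁺]/[Hg²⁺] and the known concentrations, [Cu²⁺] in the numerator gives [Cu²⁺] = 0.17 M.

0.17 M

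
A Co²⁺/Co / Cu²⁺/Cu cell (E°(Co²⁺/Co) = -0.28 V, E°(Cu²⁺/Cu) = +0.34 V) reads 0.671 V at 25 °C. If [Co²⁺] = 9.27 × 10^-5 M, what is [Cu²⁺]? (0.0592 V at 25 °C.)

From the Nernst equation, log Q = n(E° − E)/0.0592 = 2(0.62 − 0.671)/0.0592 = -1.723, so Q = 0.0189.
With Q = [Co²⁺]/[Cu²⁺] and the known concentrations, [Cu²⁺] in the denominator gives [Cu²⁺] = 0.0049 M.

0.0049 M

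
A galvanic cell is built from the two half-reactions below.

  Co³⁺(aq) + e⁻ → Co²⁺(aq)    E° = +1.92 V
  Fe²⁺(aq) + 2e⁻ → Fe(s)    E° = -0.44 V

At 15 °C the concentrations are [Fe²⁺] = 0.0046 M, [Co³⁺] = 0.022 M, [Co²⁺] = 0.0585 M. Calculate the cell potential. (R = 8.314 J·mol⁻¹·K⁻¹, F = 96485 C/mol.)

2.40 V

The Co³⁺/Co²⁺ couple has the higher reduction potential and acts as the cathode, so E°_cell = +1.92 − (-0.44) = 2.36 V.
Balancing electrons gives n = 2; the reaction quotient is Q = [Fe²⁺]·[Co²⁺]^2/[Co³⁺]^2 = 0.0325.
E = E° − (RT/nF) ln Q = 2.36 − (8.314×288)/(2×96485) × (-3.426) = 2.360 + 0.043 = 2.403 V.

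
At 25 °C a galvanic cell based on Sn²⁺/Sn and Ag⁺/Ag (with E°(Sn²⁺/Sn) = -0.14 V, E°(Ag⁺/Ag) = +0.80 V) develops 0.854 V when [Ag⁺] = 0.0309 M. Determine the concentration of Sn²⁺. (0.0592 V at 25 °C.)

0.77 M

From the Nernst equation, log Q = n(E° − E)/0.0592 = 2(0.94 − 0.854)/0.0592 = 2.905, so Q = 804.
With Q = [Sn²⁺]/[Ag⁺]^2 and the known concentrations, [Sn²⁺] in the numerator gives [Sn²⁺] = 0.77 M.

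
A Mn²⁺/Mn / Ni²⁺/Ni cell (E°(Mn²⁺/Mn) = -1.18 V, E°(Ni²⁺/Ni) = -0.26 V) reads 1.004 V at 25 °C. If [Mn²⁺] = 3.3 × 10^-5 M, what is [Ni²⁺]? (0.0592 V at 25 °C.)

From the Nernst equation, log Q = n(E° − E)/0.0592 = 2(0.92 − 1.004)/0.0592 = -2.838, so Q = 0.00145.
With Q = [Mn²⁺]/[Ni²⁺] and the known concentrations, [Ni²⁺] in the denominator gives [Ni²⁺] = 0.023 M.

0.023 M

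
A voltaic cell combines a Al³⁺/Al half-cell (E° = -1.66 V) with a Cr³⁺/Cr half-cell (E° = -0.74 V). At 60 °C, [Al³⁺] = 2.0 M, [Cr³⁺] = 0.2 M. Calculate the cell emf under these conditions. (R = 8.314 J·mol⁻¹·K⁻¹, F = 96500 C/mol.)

0.898 V

The Cr³⁺/Cr couple has the higher reduction potential and acts as the cathode, so E°_cell = -0.74 − (-1.66) = 0.92 V.
Balancing electrons gives n = 3; the reaction quotient is Q = [Al³⁺]/[Cr³⁺] = 10.0.
E = E° − (RT/nF) ln Q = 0.92 − (8.314×333)/(3×96500) × (2.303) = 0.920 − 0.022 = 0.898 V.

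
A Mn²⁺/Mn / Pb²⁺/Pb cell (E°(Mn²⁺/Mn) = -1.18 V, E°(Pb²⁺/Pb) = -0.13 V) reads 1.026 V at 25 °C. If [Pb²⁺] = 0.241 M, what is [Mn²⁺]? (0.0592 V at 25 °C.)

1.6 M

From the Nernst equation, log Q = n(E° − E)/0.0592 = 2(1.05 − 1.026)/0.0592 = 0.811, so Q = 6.47.
With Q = [Mn²⁺]/[Pb²⁺] and the known concentrations, [Mn²⁺] in the numerator gives [Mn²⁺] = 1.6 M.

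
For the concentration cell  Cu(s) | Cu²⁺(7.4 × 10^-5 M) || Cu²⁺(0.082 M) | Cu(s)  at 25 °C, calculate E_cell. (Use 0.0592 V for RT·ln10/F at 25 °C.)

Both half-cells are Cu²⁺/Cu, so E°_cell = 0. The concentrated side is the cathode; the cell reaction moves Cu²⁺ from high to low concentration with n = 2.
Q = [Cu²⁺]_dilute/[Cu²⁺]_conc = 7.4 × 10^-5/0.082 = 9.02 × 10^-4.
E = 0 − (0.0592/2) log Q = −(0.0592/2)(-3.045) = 0.0901 V.

0.090 V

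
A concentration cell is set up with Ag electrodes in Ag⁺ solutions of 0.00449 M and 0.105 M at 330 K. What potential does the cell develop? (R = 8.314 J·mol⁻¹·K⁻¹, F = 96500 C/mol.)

Both half-cells are Ag⁺/Ag, so E°_cell = 0. The concentrated side is the cathode; the cell reaction moves Ag⁺ from high to low concentration with n = 1.
Q = [Ag⁺]_dilute/[Ag⁺]_conc = 0.00449/0.105 = 0.0428.
E = 0 − (RT/nF) ln Q = −((8.314×330)/(1×96500))(-3.152) = 0.0896 V.

0.090 V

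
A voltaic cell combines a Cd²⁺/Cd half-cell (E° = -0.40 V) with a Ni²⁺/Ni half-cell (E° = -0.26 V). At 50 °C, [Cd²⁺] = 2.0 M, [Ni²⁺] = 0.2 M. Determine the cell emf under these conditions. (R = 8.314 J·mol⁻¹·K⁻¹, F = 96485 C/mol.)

0.108 V

The Ni²⁺/Ni couple has the higher reduction potential and acts as the cathode, so E°_cell = -0.26 − (-0.40) = 0.14 V.
Balancing electrons gives n = 2; the reaction quotient is Q = [Cd²⁺]/[Ni²⁺] = 10.0.
E = E° − (RT/nF) ln Q = 0.14 − (8.314×323)/(2×96485) × (2.303) = 0.140 − 0.032 = 0.108 V.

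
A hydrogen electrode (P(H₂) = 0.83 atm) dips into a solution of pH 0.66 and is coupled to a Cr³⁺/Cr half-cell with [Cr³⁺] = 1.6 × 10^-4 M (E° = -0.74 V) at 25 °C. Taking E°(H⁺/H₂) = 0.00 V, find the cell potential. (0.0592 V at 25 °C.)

0.78 V

The hydrogen couple is the cathode, so E°_cell = 0.74 V; n = 6.
[H⁺] = 10^(−0.66) = 0.22 M, and Q = [Cr³⁺]^2·P(H₂)^3 / [H⁺]^6 = 1.33 × 10^-4.
E = E° − (0.0592/6) log Q = 0.74 − (0.0592/6)(-3.875) = 0.778 V.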